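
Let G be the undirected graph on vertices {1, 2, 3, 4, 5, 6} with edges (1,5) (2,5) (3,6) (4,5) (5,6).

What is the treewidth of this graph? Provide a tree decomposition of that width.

The largest bag has 2 vertices, giving width 1; this decomposition certifies tw(G) ≤ 1. Since G has at least one edge (e.g. 5–6), it is not an edgeless graph, so tw(G) ≥ 1. Hence tw(G) = 1 exactly.

Treewidth 1.
One optimal decomposition is:
Bags: B1 = {5, 6}  B2 = {4, 5}  B3 = {1, 5}  B4 = {2, 5}  B5 = {3, 6}
Tree: B1–B2, B1–B3, B2–B4, B1–B5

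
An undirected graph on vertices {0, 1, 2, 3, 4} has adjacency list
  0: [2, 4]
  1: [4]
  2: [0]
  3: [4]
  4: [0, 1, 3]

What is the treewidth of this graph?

A width-1 tree decomposition is:
Bags: B1 = {0, 4}  B2 = {3, 4}  B3 = {0, 2}  B4 = {1, 4}
Tree: B1–B2, B1–B3, B2–B4
Every bag has size at most 2, so the width is 2 − 1 = 1 and tw(G) ≤ 1. G has an edge, so its treewidth is at least 1. Therefore the treewidth is 1.

1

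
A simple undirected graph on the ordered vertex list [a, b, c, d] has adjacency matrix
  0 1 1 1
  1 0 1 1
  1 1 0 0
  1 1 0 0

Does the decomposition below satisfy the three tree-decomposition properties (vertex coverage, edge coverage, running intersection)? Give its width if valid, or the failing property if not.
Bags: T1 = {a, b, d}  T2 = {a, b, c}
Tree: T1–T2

Checking the three conditions: (i) the bags cover all of {a, b, c, d}; (ii) for each edge, some bag contains both endpoints; (iii) the bags containing any fixed vertex form a subtree. All hold, so the decomposition is valid with width 3 − 1 = 2.

Yes; width 2.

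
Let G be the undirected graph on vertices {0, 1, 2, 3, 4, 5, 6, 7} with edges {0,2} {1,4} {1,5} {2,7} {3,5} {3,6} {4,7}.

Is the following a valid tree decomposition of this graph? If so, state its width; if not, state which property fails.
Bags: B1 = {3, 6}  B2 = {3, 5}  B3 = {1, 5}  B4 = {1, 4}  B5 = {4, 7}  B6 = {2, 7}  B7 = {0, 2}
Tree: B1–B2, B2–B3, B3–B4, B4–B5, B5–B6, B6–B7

Every vertex of G appears in some bag (union = {0, 1, 2, 3, 4, 5, 6, 7}); every edge is covered by a bag; and for each vertex v the set of bags containing v is connected in the bag tree. The decomposition is therefore valid. The largest bag has 2 vertices, so the width is 1.

Yes; width 1.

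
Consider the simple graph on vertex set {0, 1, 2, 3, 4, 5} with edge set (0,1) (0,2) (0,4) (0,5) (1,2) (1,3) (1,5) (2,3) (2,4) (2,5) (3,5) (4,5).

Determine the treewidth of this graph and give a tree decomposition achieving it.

Each bag holds 4 vertices, so the decomposition has width 3, which upper-bounds the treewidth. For the lower bound, the 4 vertices {0, 1, 2, 5} are pairwise adjacent, and any tree decomposition puts a clique entirely inside one bag — forcing width ≥ 3. Hence tw(G) = 3 exactly.

Treewidth 3.
One optimal decomposition is:
Bags: B1 = {0, 2, 4, 5}  B2 = {0, 1, 2, 5}  B3 = {1, 2, 3, 5}
Tree: B1–B2, B2–B3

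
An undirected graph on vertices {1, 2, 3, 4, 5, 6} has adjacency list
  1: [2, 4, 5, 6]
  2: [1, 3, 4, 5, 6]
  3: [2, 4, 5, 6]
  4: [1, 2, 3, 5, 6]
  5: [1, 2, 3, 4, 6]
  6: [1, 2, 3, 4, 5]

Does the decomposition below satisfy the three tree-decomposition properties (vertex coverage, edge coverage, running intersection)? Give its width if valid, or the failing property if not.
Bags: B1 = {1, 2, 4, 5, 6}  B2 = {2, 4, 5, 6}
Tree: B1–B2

No — vertex 3 appears in no bag.

A tree decomposition must satisfy three properties: every vertex lies in some bag; for every edge, both endpoints lie together in some bag; and for every vertex, the bags containing it form a connected subtree. Here vertex 3 appears in no bag, so the decomposition is invalid.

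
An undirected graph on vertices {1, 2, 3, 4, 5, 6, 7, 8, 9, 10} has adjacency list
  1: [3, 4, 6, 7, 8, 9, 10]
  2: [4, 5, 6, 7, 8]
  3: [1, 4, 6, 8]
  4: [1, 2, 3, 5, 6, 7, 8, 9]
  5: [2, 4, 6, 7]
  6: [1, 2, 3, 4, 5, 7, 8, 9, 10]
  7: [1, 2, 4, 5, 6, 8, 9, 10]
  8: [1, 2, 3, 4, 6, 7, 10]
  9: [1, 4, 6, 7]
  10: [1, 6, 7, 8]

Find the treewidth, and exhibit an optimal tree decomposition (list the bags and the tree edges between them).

Treewidth 4.
One optimal decomposition is:
Bags: B1 = {1, 4, 6, 7, 8}  B2 = {1, 4, 6, 7, 9}  B3 = {2, 4, 6, 7, 8}  B4 = {2, 4, 5, 6, 7}  B5 = {1, 3, 4, 6, 8}  B6 = {1, 6, 7, 8, 10}
Tree: B1–B2, B1–B3, B3–B4, B1–B5, B1–B6

The largest bag has 5 vertices, giving width 4; this decomposition certifies tw(G) ≤ 4. For the lower bound, the 5 vertices {1, 6, 7, 8, 10} are pairwise adjacent, and any tree decomposition puts a clique entirely inside one bag — forcing width ≥ 4. Combining the bounds, tw(G) = 4.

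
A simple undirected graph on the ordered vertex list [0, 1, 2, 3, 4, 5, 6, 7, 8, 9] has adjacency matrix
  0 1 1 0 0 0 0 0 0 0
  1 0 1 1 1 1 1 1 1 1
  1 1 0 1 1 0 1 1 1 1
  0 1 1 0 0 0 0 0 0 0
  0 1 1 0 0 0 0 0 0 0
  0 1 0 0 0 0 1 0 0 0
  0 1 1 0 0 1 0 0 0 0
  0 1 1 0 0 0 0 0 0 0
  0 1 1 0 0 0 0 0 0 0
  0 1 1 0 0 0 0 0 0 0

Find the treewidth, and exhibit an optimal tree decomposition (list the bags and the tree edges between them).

Treewidth 2.
Bags: B1 = {1, 2, 4}  B2 = {1, 2, 8}  B3 = {1, 2, 9}  B4 = {1, 2, 6}  B5 = {1, 5, 6}  B6 = {0, 1, 2}  B7 = {1, 2, 3}  B8 = {1, 2, 7}
Tree: B1–B2, B1–B3, B3–B4, B4–B5, B3–B6, B3–B7, B3–B8

Each bag holds 3 vertices, so the decomposition has width 2, which upper-bounds the treewidth. On the other hand G contains the 3-clique {0, 1, 2}. A clique must lie in a single bag of any decomposition, so no decomposition can have width below 2. The upper and lower bounds meet at 2, so that is the treewidth.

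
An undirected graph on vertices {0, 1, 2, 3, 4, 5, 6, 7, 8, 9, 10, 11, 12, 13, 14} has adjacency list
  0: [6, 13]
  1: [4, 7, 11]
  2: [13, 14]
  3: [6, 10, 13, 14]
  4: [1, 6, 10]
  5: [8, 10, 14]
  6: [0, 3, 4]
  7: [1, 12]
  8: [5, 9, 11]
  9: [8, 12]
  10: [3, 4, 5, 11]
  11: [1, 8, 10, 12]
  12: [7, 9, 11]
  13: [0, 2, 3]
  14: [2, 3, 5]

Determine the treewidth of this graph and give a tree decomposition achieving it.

Treewidth 3.
One such decomposition:
Bags: B1 = {7, 8, 9, 12}  B2 = {7, 8, 11, 12}  B3 = {1, 7, 8, 11}  B4 = {1, 5, 8, 11}  B5 = {1, 5, 10, 11}  B6 = {1, 4, 5, 10}  B7 = {4, 5, 10, 14}  B8 = {3, 4, 10, 14}  B9 = {3, 4, 6, 14}  B10 = {2, 3, 6, 14}  B11 = {2, 3, 6, 13}  B12 = {0, 2, 6, 13}
Tree: B1–B2, B2–B3, B3–B4, B4–B5, B5–B6, B6–B7, B7–B8, B8–B9, B9–B10, B10–B11, B11–B12

The largest bag has 4 vertices, giving width 3; this decomposition certifies tw(G) ≤ 3. For the lower bound: the 4 vertex sets {7,9,12}, {8}, {11}, {1,4,5,10} are disjoint, each induces a connected subgraph, and every pair is joined by at least one edge of G. Contracting each set to a single vertex therefore yields K_{4} as a minor, and since treewidth is minor-monotone, tw(G) ≥ tw(K_{4}) = 3. Hence tw(G) = 3 exactly.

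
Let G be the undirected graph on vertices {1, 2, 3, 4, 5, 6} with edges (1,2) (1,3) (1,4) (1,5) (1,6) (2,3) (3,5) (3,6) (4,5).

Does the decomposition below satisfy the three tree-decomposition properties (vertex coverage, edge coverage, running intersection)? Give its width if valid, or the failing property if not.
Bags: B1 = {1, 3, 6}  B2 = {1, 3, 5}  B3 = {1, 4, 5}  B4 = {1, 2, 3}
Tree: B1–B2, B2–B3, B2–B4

Checking the three conditions: (i) the bags cover all of {1, 2, 3, 4, 5, 6}; (ii) for each edge, some bag contains both endpoints; (iii) the bags containing any fixed vertex form a subtree. All hold, so the decomposition is valid with width 3 − 1 = 2.

Yes; width 2.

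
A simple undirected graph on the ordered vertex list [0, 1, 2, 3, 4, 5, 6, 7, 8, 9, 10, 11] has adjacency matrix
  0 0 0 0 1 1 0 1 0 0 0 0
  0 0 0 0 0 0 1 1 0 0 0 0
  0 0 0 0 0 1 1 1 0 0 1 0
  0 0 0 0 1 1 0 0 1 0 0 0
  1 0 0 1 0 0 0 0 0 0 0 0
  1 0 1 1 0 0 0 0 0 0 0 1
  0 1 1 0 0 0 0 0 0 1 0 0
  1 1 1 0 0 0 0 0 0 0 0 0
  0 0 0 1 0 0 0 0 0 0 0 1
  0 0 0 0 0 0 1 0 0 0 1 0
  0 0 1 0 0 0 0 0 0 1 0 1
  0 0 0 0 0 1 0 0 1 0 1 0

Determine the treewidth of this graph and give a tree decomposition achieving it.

Treewidth 3.
Bags: B1 = {1, 6, 9, 10}  B2 = {1, 2, 6, 10}  B3 = {1, 2, 7, 10}  B4 = {2, 7, 10, 11}  B5 = {2, 5, 7, 11}  B6 = {0, 5, 7, 11}  B7 = {0, 5, 8, 11}  B8 = {0, 3, 5, 8}  B9 = {0, 3, 4, 8}
Tree: B1–B2, B2–B3, B3–B4, B4–B5, B5–B6, B6–B7, B7–B8, B8–B9

Every bag has size at most 4, so the width is 4 − 1 = 3 and tw(G) ≤ 3. For the lower bound: the 4 vertex sets {1,6,9}, {10}, {2}, {0,5,7,11} are disjoint, each induces a connected subgraph, and every pair is joined by at least one edge of G. Contracting each set to a single vertex therefore yields K_{4} as a minor, and since treewidth is minor-monotone, tw(G) ≥ tw(K_{4}) = 3. Hence tw(G) = 3 exactly.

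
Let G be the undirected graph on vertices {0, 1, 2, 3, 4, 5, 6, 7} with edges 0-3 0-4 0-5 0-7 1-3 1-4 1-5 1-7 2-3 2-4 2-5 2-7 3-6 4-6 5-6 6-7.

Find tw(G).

4

A width-4 tree decomposition is:
Bags: B1 = {0, 3, 4, 5, 7}  B2 = {2, 3, 4, 5, 7}  B3 = {3, 4, 5, 6, 7}  B4 = {1, 3, 4, 5, 7}
Tree: B1–B2, B2–B3, B3–B4
Each bag holds 5 vertices, so the decomposition has width 4, which upper-bounds the treewidth. For the lower bound: the 5 vertex sets {0,3}, {2,7}, {4,6}, {5}, {1} are disjoint, each induces a connected subgraph, and every pair is joined by at least one edge of G. Contracting each set to a single vertex therefore yields K_{5} as a minor, and since treewidth is minor-monotone, tw(G) ≥ tw(K_{5}) = 4. Hence tw(G) = 4 exactly.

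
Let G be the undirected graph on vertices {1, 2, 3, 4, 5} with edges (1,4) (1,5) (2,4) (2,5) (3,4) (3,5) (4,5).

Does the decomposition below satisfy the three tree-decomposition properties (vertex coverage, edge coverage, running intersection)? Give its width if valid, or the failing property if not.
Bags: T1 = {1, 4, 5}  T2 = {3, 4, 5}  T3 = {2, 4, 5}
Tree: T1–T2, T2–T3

Every vertex of G appears in some bag (union = {1, 2, 3, 4, 5}); every edge is covered by a bag; and for each vertex v the set of bags containing v is connected in the bag tree. The decomposition is therefore valid. The largest bag has 3 vertices, so the width is 2.

Yes; width 2.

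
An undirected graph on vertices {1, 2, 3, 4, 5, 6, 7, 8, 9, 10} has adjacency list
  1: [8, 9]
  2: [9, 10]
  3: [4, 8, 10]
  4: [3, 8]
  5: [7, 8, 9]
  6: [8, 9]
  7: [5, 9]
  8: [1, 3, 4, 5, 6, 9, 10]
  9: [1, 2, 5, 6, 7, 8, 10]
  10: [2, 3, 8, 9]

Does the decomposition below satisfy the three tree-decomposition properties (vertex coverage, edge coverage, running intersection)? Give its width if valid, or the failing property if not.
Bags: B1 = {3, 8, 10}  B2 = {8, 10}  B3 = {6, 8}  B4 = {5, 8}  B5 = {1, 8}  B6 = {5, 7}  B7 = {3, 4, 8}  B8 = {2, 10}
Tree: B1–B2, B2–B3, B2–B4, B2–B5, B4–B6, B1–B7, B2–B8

No — vertex 9 appears in no bag.

A tree decomposition must satisfy three properties: every vertex lies in some bag; for every edge, both endpoints lie together in some bag; and for every vertex, the bags containing it form a connected subtree. Here vertex 9 appears in no bag, so the decomposition is invalid.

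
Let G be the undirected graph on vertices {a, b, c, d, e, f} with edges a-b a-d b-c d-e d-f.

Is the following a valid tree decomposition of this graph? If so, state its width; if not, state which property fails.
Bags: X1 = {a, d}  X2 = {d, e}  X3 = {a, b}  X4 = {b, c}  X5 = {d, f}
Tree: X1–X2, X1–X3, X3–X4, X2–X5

Yes; width 1.

Vertex coverage: the bags together contain {a, b, c, d, e, f}, the full vertex set. Edge coverage: each edge of G has both endpoints in at least one bag. Running intersection: for every vertex, the bags containing it form a connected subtree. All three properties hold, so this is a valid tree decomposition of width max|bag| − 1 = 1, and hence tw(G) ≤ 1.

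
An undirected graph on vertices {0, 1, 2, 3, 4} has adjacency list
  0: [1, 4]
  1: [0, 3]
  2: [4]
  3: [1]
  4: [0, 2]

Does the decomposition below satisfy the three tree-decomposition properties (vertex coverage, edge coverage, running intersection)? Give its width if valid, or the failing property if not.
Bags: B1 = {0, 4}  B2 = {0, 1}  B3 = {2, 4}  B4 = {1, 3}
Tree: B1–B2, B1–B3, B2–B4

Yes; width 1.

Every vertex of G appears in some bag (union = {0, 1, 2, 3, 4}); every edge is covered by a bag; and for each vertex v the set of bags containing v is connected in the bag tree. The decomposition is therefore valid. The largest bag has 2 vertices, so the width is 1.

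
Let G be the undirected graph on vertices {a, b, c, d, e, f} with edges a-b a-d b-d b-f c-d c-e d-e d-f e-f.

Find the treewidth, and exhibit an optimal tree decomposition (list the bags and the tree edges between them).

Treewidth 2.
One such decomposition:
Bags: B1 = {d, e, f}  B2 = {c, d, e}  B3 = {b, d, f}  B4 = {a, b, d}
Tree: B1–B2, B1–B3, B3–B4

Every bag has size at most 3, so the width is 3 − 1 = 2 and tw(G) ≤ 2. On the other hand G contains the 3-clique {a, b, d}. A clique must lie in a single bag of any decomposition, so no decomposition can have width below 2. Therefore the treewidth is 2.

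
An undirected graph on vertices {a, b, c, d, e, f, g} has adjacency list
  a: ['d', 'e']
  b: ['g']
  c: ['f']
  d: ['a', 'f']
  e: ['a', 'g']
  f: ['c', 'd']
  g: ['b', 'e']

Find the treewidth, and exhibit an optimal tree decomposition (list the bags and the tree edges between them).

Treewidth 1.
One optimal decomposition is:
Bags: B1 = {b, g}  B2 = {e, g}  B3 = {a, e}  B4 = {a, d}  B5 = {d, f}  B6 = {c, f}
Tree: B1–B2, B2–B3, B3–B4, B4–B5, B5–B6

Each bag holds 2 vertices, so the decomposition has width 1, which upper-bounds the treewidth. G has an edge, so its treewidth is at least 1. The upper and lower bounds meet at 1, so that is the treewidth.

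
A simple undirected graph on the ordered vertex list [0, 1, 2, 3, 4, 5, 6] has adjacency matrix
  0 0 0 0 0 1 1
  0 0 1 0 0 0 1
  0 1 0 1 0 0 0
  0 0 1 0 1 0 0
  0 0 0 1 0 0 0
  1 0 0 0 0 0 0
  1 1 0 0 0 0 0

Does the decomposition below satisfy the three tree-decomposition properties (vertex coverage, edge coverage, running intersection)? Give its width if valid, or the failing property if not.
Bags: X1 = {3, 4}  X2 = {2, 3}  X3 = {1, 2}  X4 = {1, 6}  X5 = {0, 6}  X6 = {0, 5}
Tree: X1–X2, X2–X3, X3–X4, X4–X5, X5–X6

Yes; width 1.

Every vertex of G appears in some bag (union = {0, 1, 2, 3, 4, 5, 6}); every edge is covered by a bag; and for each vertex v the set of bags containing v is connected in the bag tree. The decomposition is therefore valid. The largest bag has 2 vertices, so the width is 1.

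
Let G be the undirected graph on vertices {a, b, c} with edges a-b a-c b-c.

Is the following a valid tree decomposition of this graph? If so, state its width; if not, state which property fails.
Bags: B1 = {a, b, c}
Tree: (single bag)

Yes; width 2.

Every vertex of G appears in some bag (union = {a, b, c}); every edge is covered by a bag; and for each vertex v the set of bags containing v is connected in the bag tree. The decomposition is therefore valid. The largest bag has 3 vertices, so the width is 2.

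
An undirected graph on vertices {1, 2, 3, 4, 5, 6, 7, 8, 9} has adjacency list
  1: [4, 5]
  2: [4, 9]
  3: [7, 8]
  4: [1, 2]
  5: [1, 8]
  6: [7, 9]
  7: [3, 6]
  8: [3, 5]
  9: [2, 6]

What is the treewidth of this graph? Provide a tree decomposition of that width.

Treewidth 2.
Bags: B1 = {2, 6, 9}  B2 = {2, 4, 6}  B3 = {1, 4, 6}  B4 = {1, 5, 6}  B5 = {5, 6, 8}  B6 = {3, 6, 8}  B7 = {3, 6, 7}
Tree: B1–B2, B2–B3, B3–B4, B4–B5, B5–B6, B6–B7

Each bag holds 3 vertices, so the decomposition has width 2, which upper-bounds the treewidth. Since 6–9–2–4–1–5–8–3–7–6 is a cycle in G, G is not acyclic. Forests are exactly the graphs of treewidth ≤ 1, so tw(G) ≥ 2. Combining the bounds, tw(G) = 2.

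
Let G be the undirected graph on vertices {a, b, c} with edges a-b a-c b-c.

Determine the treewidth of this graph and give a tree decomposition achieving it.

With just one bag of size 3, the width is 3 − 1 = 2, so tw(G) ≤ 2. Conversely, {a, b, c} is a clique of size 3, and the vertices of any clique must share a bag in every tree decomposition; so some bag has ≥ 3 vertices and tw(G) ≥ 2. Hence tw(G) = 2 exactly.

Treewidth 2.
Bags: B1 = {a, b, c}
Tree: (single bag)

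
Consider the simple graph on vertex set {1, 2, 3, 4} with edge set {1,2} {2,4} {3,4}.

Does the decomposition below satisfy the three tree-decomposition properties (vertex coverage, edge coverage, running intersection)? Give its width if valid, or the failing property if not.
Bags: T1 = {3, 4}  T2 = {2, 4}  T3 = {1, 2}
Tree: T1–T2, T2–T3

Vertex coverage: the bags together contain {1, 2, 3, 4}, the full vertex set. Edge coverage: each edge of G has both endpoints in at least one bag. Running intersection: for every vertex, the bags containing it form a connected subtree. All three properties hold, so this is a valid tree decomposition of width max|bag| − 1 = 1, and hence tw(G) ≤ 1.

Yes; width 1.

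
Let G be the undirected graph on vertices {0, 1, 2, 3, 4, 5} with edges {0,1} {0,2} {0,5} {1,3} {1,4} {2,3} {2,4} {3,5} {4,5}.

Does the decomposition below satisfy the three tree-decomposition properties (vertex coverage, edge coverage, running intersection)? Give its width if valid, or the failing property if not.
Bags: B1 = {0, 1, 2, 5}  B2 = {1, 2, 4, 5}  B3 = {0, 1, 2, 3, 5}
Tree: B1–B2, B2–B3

No — bags containing vertex 0 are not connected in the tree.

A tree decomposition must satisfy three properties: every vertex lies in some bag; for every edge, both endpoints lie together in some bag; and for every vertex, the bags containing it form a connected subtree. Here bags containing vertex 0 are not connected in the tree, so the decomposition is invalid.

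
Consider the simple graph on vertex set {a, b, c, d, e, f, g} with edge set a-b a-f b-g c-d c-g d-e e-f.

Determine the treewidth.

2

A width-2 tree decomposition is:
Bags: B1 = {d, e, f}  B2 = {a, d, f}  B3 = {a, b, d}  B4 = {b, d, g}  B5 = {c, d, g}
Tree: B1–B2, B2–B3, B3–B4, B4–B5
The largest bag has 3 vertices, giving width 2; this decomposition certifies tw(G) ≤ 2. For the lower bound, G contains the cycle d–e–f–a–b–g–c–d, so G is not a forest; only forests have treewidth ≤ 1, hence tw(G) ≥ 2. Combining the bounds, tw(G) = 2.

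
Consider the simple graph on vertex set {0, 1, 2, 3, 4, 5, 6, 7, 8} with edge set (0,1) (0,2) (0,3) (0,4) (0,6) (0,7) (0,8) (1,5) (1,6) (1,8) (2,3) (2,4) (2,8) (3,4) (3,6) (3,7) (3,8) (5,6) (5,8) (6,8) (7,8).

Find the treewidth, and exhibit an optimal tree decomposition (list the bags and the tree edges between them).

Every bag has size at most 4, so the width is 4 − 1 = 3 and tw(G) ≤ 3. On the other hand G contains the 4-clique {0, 1, 6, 8}. A clique must lie in a single bag of any decomposition, so no decomposition can have width below 3. Therefore the treewidth is 3.

Treewidth 3.
One such decomposition:
Bags: B1 = {0, 3, 6, 8}  B2 = {0, 3, 7, 8}  B3 = {0, 1, 6, 8}  B4 = {0, 2, 3, 8}  B5 = {1, 5, 6, 8}  B6 = {0, 2, 3, 4}
Tree: B1–B2, B1–B3, B2–B4, B3–B5, B4–B6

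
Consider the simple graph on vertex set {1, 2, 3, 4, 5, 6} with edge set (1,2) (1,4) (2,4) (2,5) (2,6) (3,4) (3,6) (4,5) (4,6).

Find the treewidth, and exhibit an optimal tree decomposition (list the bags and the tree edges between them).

The largest bag has 3 vertices, giving width 2; this decomposition certifies tw(G) ≤ 2. For the lower bound, the 3 vertices {1, 2, 4} are pairwise adjacent, and any tree decomposition puts a clique entirely inside one bag — forcing width ≥ 2. Therefore the treewidth is 2.

Treewidth 2.
One such decomposition:
Bags: B1 = {3, 4, 6}  B2 = {2, 4, 6}  B3 = {2, 4, 5}  B4 = {1, 2, 4}
Tree: B1–B2, B2–B3, B2–B4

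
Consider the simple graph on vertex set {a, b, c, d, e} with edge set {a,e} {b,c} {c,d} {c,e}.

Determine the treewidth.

A width-1 tree decomposition is:
Bags: B1 = {c, e}  B2 = {a, e}  B3 = {b, c}  B4 = {c, d}
Tree: B1–B2, B1–B3, B3–B4
The largest bag has 2 vertices, giving width 1; this decomposition certifies tw(G) ≤ 1. Any graph with an edge has treewidth ≥ 1, and G has the edge e–c. Combining the bounds, tw(G) = 1.

1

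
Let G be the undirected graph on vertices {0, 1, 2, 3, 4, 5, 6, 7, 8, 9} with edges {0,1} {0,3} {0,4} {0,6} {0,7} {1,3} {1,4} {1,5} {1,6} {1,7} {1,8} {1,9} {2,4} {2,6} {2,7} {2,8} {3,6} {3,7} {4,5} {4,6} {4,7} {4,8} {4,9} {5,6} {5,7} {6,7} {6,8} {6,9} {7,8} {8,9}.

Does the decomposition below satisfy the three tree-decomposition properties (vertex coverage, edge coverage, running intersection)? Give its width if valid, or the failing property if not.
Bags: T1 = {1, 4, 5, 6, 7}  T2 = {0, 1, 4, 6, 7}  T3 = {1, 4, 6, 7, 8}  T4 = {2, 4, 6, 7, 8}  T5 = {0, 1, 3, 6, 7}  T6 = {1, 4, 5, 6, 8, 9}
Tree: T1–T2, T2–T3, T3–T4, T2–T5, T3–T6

No — bags containing vertex 5 are not connected in the tree.

A tree decomposition must satisfy three properties: every vertex lies in some bag; for every edge, both endpoints lie together in some bag; and for every vertex, the bags containing it form a connected subtree. Here bags containing vertex 5 are not connected in the tree, so the decomposition is invalid.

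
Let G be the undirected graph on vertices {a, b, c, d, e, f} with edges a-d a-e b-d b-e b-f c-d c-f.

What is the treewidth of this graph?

2

A width-2 tree decomposition is:
Bags: B1 = {a, b, e}  B2 = {a, b, d}  B3 = {b, d, f}  B4 = {c, d, f}
Tree: B1–B2, B2–B3, B3–B4
The largest bag has 3 vertices, giving width 2; this decomposition certifies tw(G) ≤ 2. For the lower bound, G contains the cycle e–a–d–b–e, so G is not a forest; only forests have treewidth ≤ 1, hence tw(G) ≥ 2. The upper and lower bounds meet at 2, so that is the treewidth.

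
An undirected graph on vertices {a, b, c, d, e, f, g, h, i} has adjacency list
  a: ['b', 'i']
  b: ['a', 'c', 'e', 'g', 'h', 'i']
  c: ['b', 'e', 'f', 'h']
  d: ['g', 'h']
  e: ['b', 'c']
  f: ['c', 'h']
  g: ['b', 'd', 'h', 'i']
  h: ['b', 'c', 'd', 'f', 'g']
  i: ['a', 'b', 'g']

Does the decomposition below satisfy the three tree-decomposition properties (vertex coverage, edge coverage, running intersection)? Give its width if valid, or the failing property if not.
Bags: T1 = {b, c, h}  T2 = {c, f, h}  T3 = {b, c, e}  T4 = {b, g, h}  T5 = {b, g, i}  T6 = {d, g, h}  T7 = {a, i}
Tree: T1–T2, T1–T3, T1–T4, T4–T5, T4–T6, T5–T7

A tree decomposition must satisfy three properties: every vertex lies in some bag; for every edge, both endpoints lie together in some bag; and for every vertex, the bags containing it form a connected subtree. Here edge (b,a) lies in no bag, so the decomposition is invalid.

No — edge (b,a) lies in no bag.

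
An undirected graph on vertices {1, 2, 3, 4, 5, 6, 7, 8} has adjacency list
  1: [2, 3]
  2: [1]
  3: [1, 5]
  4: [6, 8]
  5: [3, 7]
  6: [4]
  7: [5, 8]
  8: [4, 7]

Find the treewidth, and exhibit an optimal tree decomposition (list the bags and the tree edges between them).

Treewidth 1.
Bags: B1 = {1, 2}  B2 = {1, 3}  B3 = {3, 5}  B4 = {5, 7}  B5 = {7, 8}  B6 = {4, 8}  B7 = {4, 6}
Tree: B1–B2, B2–B3, B3–B4, B4–B5, B5–B6, B6–B7

The largest bag has 2 vertices, giving width 1; this decomposition certifies tw(G) ≤ 1. Since G has at least one edge (e.g. 2–1), it is not an edgeless graph, so tw(G) ≥ 1. The upper and lower bounds meet at 1, so that is the treewidth.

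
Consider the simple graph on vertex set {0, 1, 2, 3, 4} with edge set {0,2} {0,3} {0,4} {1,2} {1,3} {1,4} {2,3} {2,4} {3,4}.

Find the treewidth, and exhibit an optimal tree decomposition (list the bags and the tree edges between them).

Treewidth 3.
One such decomposition:
Bags: B1 = {1, 2, 3, 4}  B2 = {0, 2, 3, 4}
Tree: B1–B2

Each bag holds 4 vertices, so the decomposition has width 3, which upper-bounds the treewidth. Conversely, {0, 2, 3, 4} is a clique of size 4, and the vertices of any clique must share a bag in every tree decomposition; so some bag has ≥ 4 vertices and tw(G) ≥ 3. Combining the bounds, tw(G) = 3.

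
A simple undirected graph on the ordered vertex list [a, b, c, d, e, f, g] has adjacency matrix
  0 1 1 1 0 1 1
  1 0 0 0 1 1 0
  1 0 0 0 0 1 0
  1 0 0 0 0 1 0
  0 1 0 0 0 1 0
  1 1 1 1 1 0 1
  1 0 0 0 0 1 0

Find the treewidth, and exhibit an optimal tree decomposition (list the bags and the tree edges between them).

Treewidth 2.
One such decomposition:
Bags: B1 = {a, d, f}  B2 = {a, f, g}  B3 = {a, b, f}  B4 = {b, e, f}  B5 = {a, c, f}
Tree: B1–B2, B2–B3, B3–B4, B1–B5

The largest bag has 3 vertices, giving width 2; this decomposition certifies tw(G) ≤ 2. For the lower bound, the 3 vertices {b, e, f} are pairwise adjacent, and any tree decomposition puts a clique entirely inside one bag — forcing width ≥ 2. Therefore the treewidth is 2.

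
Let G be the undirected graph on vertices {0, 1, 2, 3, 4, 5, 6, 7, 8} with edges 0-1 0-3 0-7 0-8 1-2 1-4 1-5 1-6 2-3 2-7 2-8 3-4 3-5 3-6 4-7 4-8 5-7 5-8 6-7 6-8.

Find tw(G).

4

A width-4 tree decomposition is:
Bags: B1 = {1, 2, 3, 7, 8}  B2 = {0, 1, 3, 7, 8}  B3 = {1, 3, 5, 7, 8}  B4 = {1, 3, 6, 7, 8}  B5 = {1, 3, 4, 7, 8}
Tree: B1–B2, B2–B3, B3–B4, B4–B5
The largest bag has 5 vertices, giving width 4; this decomposition certifies tw(G) ≤ 4. For the lower bound: the 5 vertex sets {1,2}, {0,8}, {3,5}, {7}, {6} are disjoint, each induces a connected subgraph, and every pair is joined by at least one edge of G. Contracting each set to a single vertex therefore yields K_{5} as a minor, and since treewidth is minor-monotone, tw(G) ≥ tw(K_{5}) = 4. Combining the bounds, tw(G) = 4.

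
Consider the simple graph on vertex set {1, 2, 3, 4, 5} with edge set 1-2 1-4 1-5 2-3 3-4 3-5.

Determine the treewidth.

A width-2 tree decomposition is:
Bags: B1 = {1, 3, 4}  B2 = {1, 3, 5}  B3 = {1, 2, 3}
Tree: B1–B2, B2–B3
Each bag holds 3 vertices, so the decomposition has width 2, which upper-bounds the treewidth. The edges 4–3–5–1–4 form a cycle, so G is not a tree and its treewidth is at least 2. Combining the bounds, tw(G) = 2.

2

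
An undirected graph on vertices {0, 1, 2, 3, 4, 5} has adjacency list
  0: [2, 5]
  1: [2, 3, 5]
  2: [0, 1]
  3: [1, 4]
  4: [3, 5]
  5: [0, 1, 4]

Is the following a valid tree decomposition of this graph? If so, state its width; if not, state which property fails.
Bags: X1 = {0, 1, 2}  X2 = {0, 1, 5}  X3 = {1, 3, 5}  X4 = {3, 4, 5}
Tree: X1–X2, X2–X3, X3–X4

Yes; width 2.

Every vertex of G appears in some bag (union = {0, 1, 2, 3, 4, 5}); every edge is covered by a bag; and for each vertex v the set of bags containing v is connected in the bag tree. The decomposition is therefore valid. The largest bag has 3 vertices, so the width is 2.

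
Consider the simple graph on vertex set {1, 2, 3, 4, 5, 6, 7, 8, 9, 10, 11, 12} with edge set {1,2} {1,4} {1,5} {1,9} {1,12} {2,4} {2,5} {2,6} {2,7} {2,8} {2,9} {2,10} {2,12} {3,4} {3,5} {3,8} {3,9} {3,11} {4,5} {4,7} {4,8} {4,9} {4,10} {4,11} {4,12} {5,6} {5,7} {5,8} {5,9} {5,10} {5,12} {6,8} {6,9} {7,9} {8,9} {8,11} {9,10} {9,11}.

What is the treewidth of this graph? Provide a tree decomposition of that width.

Treewidth 4.
Bags: B1 = {2, 4, 5, 9, 10}  B2 = {1, 2, 4, 5, 9}  B3 = {1, 2, 4, 5, 12}  B4 = {2, 4, 5, 8, 9}  B5 = {3, 4, 5, 8, 9}  B6 = {2, 5, 6, 8, 9}  B7 = {2, 4, 5, 7, 9}  B8 = {3, 4, 8, 9, 11}
Tree: B1–B2, B2–B3, B2–B4, B4–B5, B4–B6, B1–B7, B5–B8

Each bag holds 5 vertices, so the decomposition has width 4, which upper-bounds the treewidth. For the lower bound, the 5 vertices {3, 4, 8, 9, 11} are pairwise adjacent, and any tree decomposition puts a clique entirely inside one bag — forcing width ≥ 4. Combining the bounds, tw(G) = 4.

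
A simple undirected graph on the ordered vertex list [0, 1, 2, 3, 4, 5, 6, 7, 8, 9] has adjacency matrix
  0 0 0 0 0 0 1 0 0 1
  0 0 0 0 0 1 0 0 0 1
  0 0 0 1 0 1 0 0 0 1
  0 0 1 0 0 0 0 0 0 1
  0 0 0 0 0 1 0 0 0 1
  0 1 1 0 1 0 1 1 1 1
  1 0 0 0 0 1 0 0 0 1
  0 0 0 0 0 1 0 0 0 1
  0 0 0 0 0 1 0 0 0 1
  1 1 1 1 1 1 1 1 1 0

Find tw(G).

A width-2 tree decomposition is:
Bags: B1 = {2, 5, 9}  B2 = {5, 6, 9}  B3 = {1, 5, 9}  B4 = {0, 6, 9}  B5 = {5, 7, 9}  B6 = {5, 8, 9}  B7 = {4, 5, 9}  B8 = {2, 3, 9}
Tree: B1–B2, B1–B3, B2–B4, B2–B5, B3–B6, B1–B7, B1–B8
The largest bag has 3 vertices, giving width 2; this decomposition certifies tw(G) ≤ 2. For the lower bound, the 3 vertices {0, 6, 9} are pairwise adjacent, and any tree decomposition puts a clique entirely inside one bag — forcing width ≥ 2. The upper and lower bounds meet at 2, so that is the treewidth.

2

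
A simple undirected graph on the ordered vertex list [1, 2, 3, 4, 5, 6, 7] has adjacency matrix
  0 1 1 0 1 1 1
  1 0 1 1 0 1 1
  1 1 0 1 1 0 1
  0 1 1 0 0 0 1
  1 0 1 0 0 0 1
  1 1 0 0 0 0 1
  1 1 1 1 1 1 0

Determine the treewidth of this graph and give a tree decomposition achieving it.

Treewidth 3.
One optimal decomposition is:
Bags: B1 = {1, 2, 3, 7}  B2 = {1, 3, 5, 7}  B3 = {2, 3, 4, 7}  B4 = {1, 2, 6, 7}
Tree: B1–B2, B1–B3, B1–B4

Each bag holds 4 vertices, so the decomposition has width 3, which upper-bounds the treewidth. For the lower bound, the 4 vertices {1, 2, 3, 7} are pairwise adjacent, and any tree decomposition puts a clique entirely inside one bag — forcing width ≥ 3. Therefore the treewidth is 3.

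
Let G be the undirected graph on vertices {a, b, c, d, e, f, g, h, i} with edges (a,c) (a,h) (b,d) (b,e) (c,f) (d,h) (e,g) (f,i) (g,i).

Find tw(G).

2

A width-2 tree decomposition is:
Bags: B1 = {b, d, h}  B2 = {b, e, h}  B3 = {e, g, h}  B4 = {g, h, i}  B5 = {f, h, i}  B6 = {c, f, h}  B7 = {a, c, h}
Tree: B1–B2, B2–B3, B3–B4, B4–B5, B5–B6, B6–B7
Each bag holds 3 vertices, so the decomposition has width 2, which upper-bounds the treewidth. For the lower bound, G contains the cycle h–d–b–e–g–i–f–c–a–h, so G is not a forest; only forests have treewidth ≤ 1, hence tw(G) ≥ 2. Hence tw(G) = 2 exactly.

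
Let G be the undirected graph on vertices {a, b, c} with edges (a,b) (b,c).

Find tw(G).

1

A width-1 tree decomposition is:
Bags: B1 = {b, c}  B2 = {a, b}
Tree: B1–B2
Every bag has size at most 2, so the width is 2 − 1 = 1 and tw(G) ≤ 1. Since G has at least one edge (e.g. c–b), it is not an edgeless graph, so tw(G) ≥ 1. Hence tw(G) = 1 exactly.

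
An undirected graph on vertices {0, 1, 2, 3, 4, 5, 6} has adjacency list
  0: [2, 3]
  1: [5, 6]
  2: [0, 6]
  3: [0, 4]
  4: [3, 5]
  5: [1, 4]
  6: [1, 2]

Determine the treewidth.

2

A width-2 tree decomposition is:
Bags: B1 = {0, 3, 4}  B2 = {0, 2, 4}  B3 = {2, 4, 6}  B4 = {1, 4, 6}  B5 = {1, 4, 5}
Tree: B1–B2, B2–B3, B3–B4, B4–B5
Every bag has size at most 3, so the width is 3 − 1 = 2 and tw(G) ≤ 2. The edges 4–3–0–2–6–1–5–4 form a cycle, so G is not a tree and its treewidth is at least 2. Combining the bounds, tw(G) = 2.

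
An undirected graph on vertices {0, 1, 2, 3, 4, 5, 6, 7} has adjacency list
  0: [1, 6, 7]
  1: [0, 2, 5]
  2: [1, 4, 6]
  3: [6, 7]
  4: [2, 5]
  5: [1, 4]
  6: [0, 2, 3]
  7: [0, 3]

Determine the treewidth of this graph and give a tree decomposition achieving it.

Treewidth 2.
One such decomposition:
Bags: B1 = {3, 6, 7}  B2 = {0, 6, 7}  B3 = {0, 2, 6}  B4 = {0, 1, 2}  B5 = {1, 2, 4}  B6 = {1, 4, 5}
Tree: B1–B2, B2–B3, B3–B4, B4–B5, B5–B6

Each bag holds 3 vertices, so the decomposition has width 2, which upper-bounds the treewidth. Since 3–7–0–6–3 is a cycle in G, G is not acyclic. Forests are exactly the graphs of treewidth ≤ 1, so tw(G) ≥ 2. Hence tw(G) = 2 exactly.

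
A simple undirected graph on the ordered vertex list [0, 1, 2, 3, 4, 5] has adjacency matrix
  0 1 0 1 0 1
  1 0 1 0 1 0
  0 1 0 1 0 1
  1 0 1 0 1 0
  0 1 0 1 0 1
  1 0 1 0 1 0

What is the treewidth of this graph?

A width-3 tree decomposition is:
Bags: B1 = {0, 2, 4, 5}  B2 = {0, 2, 3, 4}  B3 = {0, 1, 2, 4}
Tree: B1–B2, B2–B3
Each bag holds 4 vertices, so the decomposition has width 3, which upper-bounds the treewidth. For the lower bound: the 4 vertex sets {2,5}, {3,4}, {0}, {1} are disjoint, each induces a connected subgraph, and every pair is joined by at least one edge of G. Contracting each set to a single vertex therefore yields K_{4} as a minor, and since treewidth is minor-monotone, tw(G) ≥ tw(K_{4}) = 3. Hence tw(G) = 3 exactly.

3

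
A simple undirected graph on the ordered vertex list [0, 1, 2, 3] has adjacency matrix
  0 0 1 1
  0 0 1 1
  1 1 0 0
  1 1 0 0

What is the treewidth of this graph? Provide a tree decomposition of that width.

Every bag has size at most 3, so the width is 3 − 1 = 2 and tw(G) ≤ 2. For the lower bound, G contains the cycle 0–3–1–2–0, so G is not a forest; only forests have treewidth ≤ 1, hence tw(G) ≥ 2. The upper and lower bounds meet at 2, so that is the treewidth.

Treewidth 2.
One optimal decomposition is:
Bags: B1 = {0, 1, 3}  B2 = {0, 1, 2}
Tree: B1–B2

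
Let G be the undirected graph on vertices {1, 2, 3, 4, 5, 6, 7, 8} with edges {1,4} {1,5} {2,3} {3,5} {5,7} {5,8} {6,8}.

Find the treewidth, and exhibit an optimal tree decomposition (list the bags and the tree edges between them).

The largest bag has 2 vertices, giving width 1; this decomposition certifies tw(G) ≤ 1. Since G has at least one edge (e.g. 5–3), it is not an edgeless graph, so tw(G) ≥ 1. Combining the bounds, tw(G) = 1.

Treewidth 1.
One optimal decomposition is:
Bags: B1 = {3, 5}  B2 = {1, 5}  B3 = {5, 8}  B4 = {5, 7}  B5 = {1, 4}  B6 = {2, 3}  B7 = {6, 8}
Tree: B1–B2, B2–B3, B3–B4, B2–B5, B1–B6, B3–B7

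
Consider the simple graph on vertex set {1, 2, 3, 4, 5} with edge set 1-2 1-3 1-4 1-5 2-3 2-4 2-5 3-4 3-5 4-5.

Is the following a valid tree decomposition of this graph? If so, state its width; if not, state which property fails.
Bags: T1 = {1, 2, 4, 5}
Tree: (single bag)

A tree decomposition must satisfy three properties: every vertex lies in some bag; for every edge, both endpoints lie together in some bag; and for every vertex, the bags containing it form a connected subtree. Here vertex 3 appears in no bag, so the decomposition is invalid.

No — vertex 3 appears in no bag.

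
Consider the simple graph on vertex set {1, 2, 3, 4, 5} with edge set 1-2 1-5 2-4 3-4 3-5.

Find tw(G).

A width-2 tree decomposition is:
Bags: B1 = {1, 2, 5}  B2 = {2, 4, 5}  B3 = {3, 4, 5}
Tree: B1–B2, B2–B3
Each bag holds 3 vertices, so the decomposition has width 2, which upper-bounds the treewidth. For the lower bound, G contains the cycle 5–1–2–4–3–5, so G is not a forest; only forests have treewidth ≤ 1, hence tw(G) ≥ 2. Therefore the treewidth is 2.

2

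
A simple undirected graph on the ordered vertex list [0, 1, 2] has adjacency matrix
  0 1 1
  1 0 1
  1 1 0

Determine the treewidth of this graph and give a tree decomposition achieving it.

Treewidth 2.
One such decomposition:
Bags: B1 = {0, 1, 2}
Tree: (single bag)

With just one bag of size 3, the width is 3 − 1 = 2, so tw(G) ≤ 2. On the other hand G contains the 3-clique {0, 1, 2}. A clique must lie in a single bag of any decomposition, so no decomposition can have width below 2. The upper and lower bounds meet at 2, so that is the treewidth.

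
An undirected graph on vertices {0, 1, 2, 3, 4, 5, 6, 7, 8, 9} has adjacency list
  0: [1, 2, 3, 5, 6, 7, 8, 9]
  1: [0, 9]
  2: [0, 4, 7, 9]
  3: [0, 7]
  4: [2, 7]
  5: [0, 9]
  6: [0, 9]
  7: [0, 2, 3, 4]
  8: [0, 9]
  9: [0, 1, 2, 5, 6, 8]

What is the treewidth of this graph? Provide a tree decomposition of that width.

Every bag has size at most 3, so the width is 3 − 1 = 2 and tw(G) ≤ 2. On the other hand G contains the 3-clique {0, 1, 9}. A clique must lie in a single bag of any decomposition, so no decomposition can have width below 2. Combining the bounds, tw(G) = 2.

Treewidth 2.
One such decomposition:
Bags: B1 = {0, 2, 7}  B2 = {0, 2, 9}  B3 = {0, 6, 9}  B4 = {0, 3, 7}  B5 = {0, 5, 9}  B6 = {2, 4, 7}  B7 = {0, 1, 9}  B8 = {0, 8, 9}
Tree: B1–B2, B2–B3, B1–B4, B3–B5, B1–B6, B5–B7, B5–B8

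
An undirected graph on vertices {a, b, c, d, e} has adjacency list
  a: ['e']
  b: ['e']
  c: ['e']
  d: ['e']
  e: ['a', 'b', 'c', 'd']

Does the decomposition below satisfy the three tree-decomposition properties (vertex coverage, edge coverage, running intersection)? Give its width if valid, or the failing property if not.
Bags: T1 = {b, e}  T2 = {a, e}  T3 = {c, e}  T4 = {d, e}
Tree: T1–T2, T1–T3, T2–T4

Yes; width 1.

Every vertex of G appears in some bag (union = {a, b, c, d, e}); every edge is covered by a bag; and for each vertex v the set of bags containing v is connected in the bag tree. The decomposition is therefore valid. The largest bag has 2 vertices, so the width is 1.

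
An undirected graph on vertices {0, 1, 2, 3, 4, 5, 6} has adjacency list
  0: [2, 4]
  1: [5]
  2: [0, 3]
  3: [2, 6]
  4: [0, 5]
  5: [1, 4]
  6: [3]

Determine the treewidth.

A width-1 tree decomposition is:
Bags: B1 = {1, 5}  B2 = {4, 5}  B3 = {0, 4}  B4 = {0, 2}  B5 = {2, 3}  B6 = {3, 6}
Tree: B1–B2, B2–B3, B3–B4, B4–B5, B5–B6
Each bag holds 2 vertices, so the decomposition has width 1, which upper-bounds the treewidth. Since G has at least one edge (e.g. 1–5), it is not an edgeless graph, so tw(G) ≥ 1. Combining the bounds, tw(G) = 1.

1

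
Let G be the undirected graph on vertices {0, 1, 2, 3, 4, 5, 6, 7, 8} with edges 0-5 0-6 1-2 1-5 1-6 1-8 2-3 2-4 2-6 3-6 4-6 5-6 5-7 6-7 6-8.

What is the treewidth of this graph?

2

A width-2 tree decomposition is:
Bags: B1 = {1, 2, 6}  B2 = {1, 5, 6}  B3 = {1, 6, 8}  B4 = {0, 5, 6}  B5 = {2, 3, 6}  B6 = {2, 4, 6}  B7 = {5, 6, 7}
Tree: B1–B2, B2–B3, B2–B4, B1–B5, B1–B6, B2–B7
Every bag has size at most 3, so the width is 3 − 1 = 2 and tw(G) ≤ 2. Conversely, {0, 5, 6} is a clique of size 3, and the vertices of any clique must share a bag in every tree decomposition; so some bag has ≥ 3 vertices and tw(G) ≥ 2. Therefore the treewidth is 2.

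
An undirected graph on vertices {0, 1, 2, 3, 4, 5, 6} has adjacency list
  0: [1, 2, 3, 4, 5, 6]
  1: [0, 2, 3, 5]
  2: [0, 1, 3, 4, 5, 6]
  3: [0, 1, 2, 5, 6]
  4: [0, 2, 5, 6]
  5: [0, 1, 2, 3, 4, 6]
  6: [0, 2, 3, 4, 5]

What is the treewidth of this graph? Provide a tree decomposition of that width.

Every bag has size at most 5, so the width is 5 − 1 = 4 and tw(G) ≤ 4. For the lower bound, the 5 vertices {0, 1, 2, 3, 5} are pairwise adjacent, and any tree decomposition puts a clique entirely inside one bag — forcing width ≥ 4. Hence tw(G) = 4 exactly.

Treewidth 4.
Bags: B1 = {0, 1, 2, 3, 5}  B2 = {0, 2, 3, 5, 6}  B3 = {0, 2, 4, 5, 6}
Tree: B1–B2, B2–B3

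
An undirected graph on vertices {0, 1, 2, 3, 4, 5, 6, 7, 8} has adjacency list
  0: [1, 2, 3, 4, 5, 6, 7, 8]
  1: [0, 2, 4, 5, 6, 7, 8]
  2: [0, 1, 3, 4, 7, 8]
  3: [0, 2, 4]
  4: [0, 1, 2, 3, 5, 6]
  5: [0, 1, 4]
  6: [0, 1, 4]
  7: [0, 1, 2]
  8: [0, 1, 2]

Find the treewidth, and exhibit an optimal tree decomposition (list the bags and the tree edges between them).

Treewidth 3.
One such decomposition:
Bags: B1 = {0, 1, 4, 6}  B2 = {0, 1, 2, 4}  B3 = {0, 1, 2, 8}  B4 = {0, 2, 3, 4}  B5 = {0, 1, 2, 7}  B6 = {0, 1, 4, 5}
Tree: B1–B2, B2–B3, B2–B4, B3–B5, B2–B6

Each bag holds 4 vertices, so the decomposition has width 3, which upper-bounds the treewidth. Conversely, {0, 1, 2, 8} is a clique of size 4, and the vertices of any clique must share a bag in every tree decomposition; so some bag has ≥ 4 vertices and tw(G) ≥ 3. Therefore the treewidth is 3.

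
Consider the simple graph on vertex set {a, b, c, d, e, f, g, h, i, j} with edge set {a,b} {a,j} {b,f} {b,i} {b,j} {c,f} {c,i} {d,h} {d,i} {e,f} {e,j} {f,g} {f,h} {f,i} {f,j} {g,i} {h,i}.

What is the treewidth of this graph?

2

A width-2 tree decomposition is:
Bags: B1 = {f, g, i}  B2 = {b, f, i}  B3 = {f, h, i}  B4 = {b, f, j}  B5 = {e, f, j}  B6 = {c, f, i}  B7 = {d, h, i}  B8 = {a, b, j}
Tree: B1–B2, B1–B3, B2–B4, B4–B5, B3–B6, B3–B7, B4–B8
Every bag has size at most 3, so the width is 3 − 1 = 2 and tw(G) ≤ 2. Conversely, {d, h, i} is a clique of size 3, and the vertices of any clique must share a bag in every tree decomposition; so some bag has ≥ 3 vertices and tw(G) ≥ 2. Combining the bounds, tw(G) = 2.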